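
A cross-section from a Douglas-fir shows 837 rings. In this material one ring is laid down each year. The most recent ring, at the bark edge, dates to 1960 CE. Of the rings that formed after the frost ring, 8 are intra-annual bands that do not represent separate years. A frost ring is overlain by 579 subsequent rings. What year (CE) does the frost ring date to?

1389 CE

579 rings formed after the frost ring.
579 − 8 false = 571 true rings after the frost ring.
The ring at the bark edge is 1960 CE, so the frost ring dates to 1960 − 571 = 1389 CE.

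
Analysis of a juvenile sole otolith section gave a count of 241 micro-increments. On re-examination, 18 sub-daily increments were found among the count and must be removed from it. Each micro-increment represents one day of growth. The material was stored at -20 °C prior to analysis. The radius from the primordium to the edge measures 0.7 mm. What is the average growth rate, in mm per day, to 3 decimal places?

Correcting the raw count gives 241 − 18 = 223 true micro-increments.
Mean rate = 0.7 mm / 223 days ≈ 0.003 mm per day.

0.003 mm per day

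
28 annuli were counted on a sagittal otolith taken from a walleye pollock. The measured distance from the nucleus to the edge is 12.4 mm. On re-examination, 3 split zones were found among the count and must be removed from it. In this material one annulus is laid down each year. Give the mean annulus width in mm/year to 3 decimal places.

0.496 mm/year

Correcting the raw count gives 28 − 3 = 25 true annuli.
Mean rate = 12.4 mm / 25 years ≈ 0.496 mm/year.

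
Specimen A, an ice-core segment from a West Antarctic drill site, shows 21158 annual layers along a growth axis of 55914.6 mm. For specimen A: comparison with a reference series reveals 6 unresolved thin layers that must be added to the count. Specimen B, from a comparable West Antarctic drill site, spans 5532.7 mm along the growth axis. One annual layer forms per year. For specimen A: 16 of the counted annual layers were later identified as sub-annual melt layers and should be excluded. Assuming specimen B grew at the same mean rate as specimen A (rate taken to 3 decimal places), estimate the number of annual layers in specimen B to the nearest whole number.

Specimen A: correcting the raw count gives 21158 − 16 + 6 = 21148 true annual layers.
A: Extension rate ≈ 55914.6 / 21148 = 2.644 mm per year.
B spans 5532.7 / 2.644 = 2092.55 years ≈ 2093 annual layers.

2093 annual layers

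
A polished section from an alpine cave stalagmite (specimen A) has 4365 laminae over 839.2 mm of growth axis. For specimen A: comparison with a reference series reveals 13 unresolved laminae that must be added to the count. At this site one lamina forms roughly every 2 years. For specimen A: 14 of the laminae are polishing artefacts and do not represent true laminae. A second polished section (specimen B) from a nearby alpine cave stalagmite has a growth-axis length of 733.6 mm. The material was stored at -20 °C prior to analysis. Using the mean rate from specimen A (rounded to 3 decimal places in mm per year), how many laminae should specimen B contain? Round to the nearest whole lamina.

Specimen A: adjusted count: 4365 − 14 + 13 = 4364 laminae.
Specimen A: 4364 laminae at 2 years each span 4364 × 2 = 8728 years.
A: Mean rate = 839.2 mm / 8728 years ≈ 0.096 mm/year.
For B, 733.6 / 0.096 = 7641.67 years; at 2 years per lamina that is 7641.67 / 2 ≈ 3821 laminae.

3821 laminae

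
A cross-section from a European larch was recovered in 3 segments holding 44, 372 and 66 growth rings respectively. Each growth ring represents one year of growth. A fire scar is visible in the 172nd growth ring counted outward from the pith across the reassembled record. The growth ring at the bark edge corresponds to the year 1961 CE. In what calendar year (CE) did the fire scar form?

1651 CE

Total growth rings = 44 + 372 + 66 = 482.
482 − 172 = 310 growth rings lie beyond the fire scar toward the bark edge.
Counting back 310 years from 1961 CE places the fire scar in 1961 − 310 = 1651 CE.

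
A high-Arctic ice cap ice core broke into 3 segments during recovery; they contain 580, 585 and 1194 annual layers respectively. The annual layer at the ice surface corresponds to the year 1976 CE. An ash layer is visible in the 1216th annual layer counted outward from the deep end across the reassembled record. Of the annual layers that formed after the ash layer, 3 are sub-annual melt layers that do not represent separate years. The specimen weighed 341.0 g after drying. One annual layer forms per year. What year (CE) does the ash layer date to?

Total annual layers = 580 + 585 + 1194 = 2359.
The ash layer sits at annual layer 1216 from the deep end, so 2359 − 1216 = 1143 annual layers formed after it.
Removing the 3 false annual layers leaves 1143 − 3 = 1140 true annual layers beyond the ash layer.
1976 − 1140 = 836 CE.

836 CE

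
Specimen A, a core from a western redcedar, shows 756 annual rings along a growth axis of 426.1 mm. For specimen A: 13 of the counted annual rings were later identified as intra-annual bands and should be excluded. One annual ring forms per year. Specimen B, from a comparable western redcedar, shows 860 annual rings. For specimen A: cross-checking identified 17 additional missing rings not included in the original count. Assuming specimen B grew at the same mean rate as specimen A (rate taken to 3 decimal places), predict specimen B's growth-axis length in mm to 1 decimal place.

Specimen A: after corrections the count is 756 − 13 + 17 = 760 annual rings.
A: Mean rate = 426.1 mm / 760 years ≈ 0.561 mm per year.
For B, 0.561 mm/year × 860 years = 482.5 mm.

482.5 mm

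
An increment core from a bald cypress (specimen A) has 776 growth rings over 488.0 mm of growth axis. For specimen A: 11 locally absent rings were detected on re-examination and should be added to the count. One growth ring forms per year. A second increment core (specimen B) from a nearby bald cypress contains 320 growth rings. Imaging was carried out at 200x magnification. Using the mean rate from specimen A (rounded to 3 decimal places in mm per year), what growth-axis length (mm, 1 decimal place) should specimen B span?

Specimen A: true growth ring count = 776 + 11 = 787.
A: 488.0 mm over 787 years gives 488.0 / 787 ≈ 0.620 mm per year.
For B, 0.620 mm/year × 320 years = 198.4 mm.

198.4 mm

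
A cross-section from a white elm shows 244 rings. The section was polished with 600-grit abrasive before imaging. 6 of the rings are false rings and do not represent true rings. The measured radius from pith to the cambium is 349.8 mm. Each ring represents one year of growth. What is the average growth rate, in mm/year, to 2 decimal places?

1.47 mm/year

True ring count = 244 − 6 = 238.
349.8 mm over 238 years gives 349.8 / 238 ≈ 1.47 mm/year.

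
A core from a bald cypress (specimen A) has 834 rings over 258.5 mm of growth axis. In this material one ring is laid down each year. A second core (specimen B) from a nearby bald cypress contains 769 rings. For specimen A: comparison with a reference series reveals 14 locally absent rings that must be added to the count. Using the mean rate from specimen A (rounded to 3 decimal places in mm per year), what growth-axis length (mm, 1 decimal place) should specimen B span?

234.5 mm

Specimen A: correcting the raw count gives 834 + 14 = 848 true rings.
A: 258.5 mm over 848 years gives 258.5 / 848 ≈ 0.305 mm/yr.
Length of B = 0.305 × 769 = 234.5 mm.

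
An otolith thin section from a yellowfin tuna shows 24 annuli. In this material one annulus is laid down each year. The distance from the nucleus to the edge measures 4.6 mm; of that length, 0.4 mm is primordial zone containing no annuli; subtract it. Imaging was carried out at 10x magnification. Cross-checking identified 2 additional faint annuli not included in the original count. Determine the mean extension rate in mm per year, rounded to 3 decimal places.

After corrections the count is 24 + 2 = 26 annuli.
Removing the 0.4 mm offcut leaves 4.6 − 0.4 = 4.2 mm.
4.2 mm over 26 years gives 4.2 / 26 ≈ 0.162 mm per year.

0.162 mm per year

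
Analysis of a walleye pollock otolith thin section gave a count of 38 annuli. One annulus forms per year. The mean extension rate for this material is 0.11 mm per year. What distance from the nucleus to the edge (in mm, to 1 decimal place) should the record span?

The record spans 38 years at 0.11 mm per year.
Predicted length = 0.11 mm/year × 38 years = 4.2 mm.

4.2 mm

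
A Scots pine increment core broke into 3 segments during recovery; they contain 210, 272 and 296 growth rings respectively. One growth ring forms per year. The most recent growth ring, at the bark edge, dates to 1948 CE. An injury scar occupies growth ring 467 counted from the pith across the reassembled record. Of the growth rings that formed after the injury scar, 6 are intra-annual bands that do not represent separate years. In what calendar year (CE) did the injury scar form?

Total growth rings = 210 + 272 + 296 = 778.
Between growth ring 467 and the bark edge there are 778 − 467 = 311 growth rings.
Removing the 6 false growth rings leaves 311 − 6 = 305 true growth rings beyond the injury scar.
1948 − 305 = 1643 CE.

1643 CE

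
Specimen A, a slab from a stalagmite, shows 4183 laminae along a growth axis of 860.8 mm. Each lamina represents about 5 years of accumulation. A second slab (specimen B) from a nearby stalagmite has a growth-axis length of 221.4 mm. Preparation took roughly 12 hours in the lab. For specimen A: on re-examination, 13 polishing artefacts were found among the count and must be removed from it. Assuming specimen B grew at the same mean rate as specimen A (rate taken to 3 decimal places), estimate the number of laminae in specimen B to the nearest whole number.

Specimen A: true lamina count = 4183 − 13 = 4170.
Specimen A: 4170 laminae at 5 years each span 4170 × 5 = 20850 years.
A: Mean rate = 860.8 mm / 20850 years ≈ 0.041 mm/yr.
For B, 221.4 / 0.041 = 5400.00 years; at 5 years per lamina that is 5400.00 / 5 ≈ 1080 laminae.

1080 laminae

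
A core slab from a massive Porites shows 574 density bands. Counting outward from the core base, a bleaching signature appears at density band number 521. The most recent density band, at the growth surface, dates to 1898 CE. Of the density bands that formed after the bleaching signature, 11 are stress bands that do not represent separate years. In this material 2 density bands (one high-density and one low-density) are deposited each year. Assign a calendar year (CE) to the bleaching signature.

1877 CE

The bleaching signature sits at density band 521 from the core base, so 574 − 521 = 53 density bands formed after it.
Excluding 11 false density bands: 53 − 11 = 42.
Dividing by 2 density bands per year: 42 / 2 = 21 years.
Counting back 21 years from 1898 CE places the bleaching signature in 1898 − 21 = 1877 CE.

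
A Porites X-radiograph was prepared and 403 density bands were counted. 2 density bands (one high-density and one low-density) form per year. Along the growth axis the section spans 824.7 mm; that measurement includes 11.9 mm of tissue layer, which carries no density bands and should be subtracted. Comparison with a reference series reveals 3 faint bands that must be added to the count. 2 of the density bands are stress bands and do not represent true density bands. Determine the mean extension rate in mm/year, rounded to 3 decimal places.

Correcting the raw count gives 403 − 2 + 3 = 404 true density bands.
404 density bands at 2 per year is 404 / 2 = 202 years.
The growth record spans 824.7 − 11.9 = 812.8 mm.
Extension rate ≈ 812.8 / 202 = 4.024 mm/year.

4.024 mm/year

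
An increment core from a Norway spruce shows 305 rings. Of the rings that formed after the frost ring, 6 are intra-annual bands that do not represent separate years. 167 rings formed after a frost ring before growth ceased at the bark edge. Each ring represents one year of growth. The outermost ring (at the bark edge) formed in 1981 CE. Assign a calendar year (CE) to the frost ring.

1820 CE

167 rings formed after the frost ring.
167 − 6 false = 161 true rings after the frost ring.
Counting back 161 years from 1981 CE places the frost ring in 1981 − 161 = 1820 CE.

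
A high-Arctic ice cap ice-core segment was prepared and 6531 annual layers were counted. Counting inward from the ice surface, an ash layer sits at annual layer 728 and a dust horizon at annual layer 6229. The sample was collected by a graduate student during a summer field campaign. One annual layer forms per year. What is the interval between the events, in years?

5501 years

6229 − 728 = 5501 annual layers lie between the two events.
That is 5501 years at one annual layer per year.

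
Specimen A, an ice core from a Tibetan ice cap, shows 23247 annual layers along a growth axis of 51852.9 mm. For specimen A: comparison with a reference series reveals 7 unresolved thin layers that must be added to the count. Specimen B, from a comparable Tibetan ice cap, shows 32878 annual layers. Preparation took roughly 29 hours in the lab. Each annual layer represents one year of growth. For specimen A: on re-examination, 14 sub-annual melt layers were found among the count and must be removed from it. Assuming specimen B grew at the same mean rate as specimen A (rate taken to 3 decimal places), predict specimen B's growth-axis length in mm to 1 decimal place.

Specimen A: after corrections the count is 23247 − 14 + 7 = 23240 annual layers.
A: Extension rate ≈ 51852.9 / 23240 = 2.231 mm/yr.
For B, 2.231 mm/year × 32878 years = 73350.8 mm.

73350.8 mm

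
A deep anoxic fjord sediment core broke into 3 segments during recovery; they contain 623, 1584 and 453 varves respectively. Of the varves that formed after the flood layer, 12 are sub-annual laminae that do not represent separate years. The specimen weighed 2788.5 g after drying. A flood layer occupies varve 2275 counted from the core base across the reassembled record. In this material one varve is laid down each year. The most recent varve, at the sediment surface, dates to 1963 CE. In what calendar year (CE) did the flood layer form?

Total varves = 623 + 1584 + 453 = 2660.
Between varve 2275 and the sediment surface there are 2660 − 2275 = 385 varves.
385 − 12 false = 373 true varves after the flood layer.
1963 − 373 = 1590 CE.

1590 CE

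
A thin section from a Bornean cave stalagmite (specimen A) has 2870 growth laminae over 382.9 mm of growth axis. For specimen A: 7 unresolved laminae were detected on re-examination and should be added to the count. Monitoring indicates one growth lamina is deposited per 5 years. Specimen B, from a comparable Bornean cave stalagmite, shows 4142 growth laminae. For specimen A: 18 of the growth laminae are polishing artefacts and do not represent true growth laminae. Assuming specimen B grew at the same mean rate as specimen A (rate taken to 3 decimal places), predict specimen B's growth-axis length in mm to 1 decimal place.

559.2 mm

Specimen A: true growth lamina count = 2870 − 18 + 7 = 2859.
Specimen A: multiplying by 5 years per growth lamina: 2859 × 5 = 14295 years.
A: 382.9 mm over 14295 years gives 382.9 / 14295 ≈ 0.027 mm per year.
Specimen B: at 5 years per growth lamina, 4142 × 5 = 20710 years. For B, 0.027 mm/year × 20710 years = 559.2 mm.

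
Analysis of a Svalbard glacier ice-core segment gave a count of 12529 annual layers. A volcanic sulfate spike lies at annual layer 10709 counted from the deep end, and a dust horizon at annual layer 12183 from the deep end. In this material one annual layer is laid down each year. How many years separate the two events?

12183 − 10709 = 1474 annual layers lie between the two events.
At one annual layer per year, 1474 years elapsed between them.

1474 years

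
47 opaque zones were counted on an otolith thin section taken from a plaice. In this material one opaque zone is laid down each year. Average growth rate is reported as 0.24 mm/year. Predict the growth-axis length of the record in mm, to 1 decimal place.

11.3 mm

47 years of growth are recorded.
Length ≈ 0.24 × 47 = 11.3 mm.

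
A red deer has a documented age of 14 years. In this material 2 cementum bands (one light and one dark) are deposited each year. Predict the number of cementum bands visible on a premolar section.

Expected cementum bands: 14 × 2 = 28.
So 28 cementum bands should be present.

28 cementum bands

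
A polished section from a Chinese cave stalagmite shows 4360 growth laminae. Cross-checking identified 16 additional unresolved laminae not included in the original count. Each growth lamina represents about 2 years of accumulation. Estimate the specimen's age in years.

Adjusted count: 4360 + 16 = 4376 growth laminae.
4376 growth laminae at 2 years each span 4376 × 2 = 8752 years.

8752 yr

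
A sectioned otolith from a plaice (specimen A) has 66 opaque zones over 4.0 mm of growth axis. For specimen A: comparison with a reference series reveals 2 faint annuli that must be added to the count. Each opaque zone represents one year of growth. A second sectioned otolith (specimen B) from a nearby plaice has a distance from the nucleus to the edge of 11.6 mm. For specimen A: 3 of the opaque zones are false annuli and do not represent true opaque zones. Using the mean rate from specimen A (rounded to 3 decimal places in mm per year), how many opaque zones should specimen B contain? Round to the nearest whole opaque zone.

187 opaque zones

Specimen A: true opaque zone count = 66 − 3 + 2 = 65.
A: 4.0 mm over 65 years gives 4.0 / 65 ≈ 0.062 mm per year.
B spans 11.6 / 0.062 = 187.10 years ≈ 187 opaque zones.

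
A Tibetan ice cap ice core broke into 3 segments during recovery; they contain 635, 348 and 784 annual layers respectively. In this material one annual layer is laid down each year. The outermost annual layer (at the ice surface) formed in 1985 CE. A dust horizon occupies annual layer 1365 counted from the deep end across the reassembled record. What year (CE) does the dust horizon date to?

Total annual layers = 635 + 348 + 784 = 1767.
1767 − 1365 = 402 annual layers lie beyond the dust horizon toward the ice surface.
Counting back 402 years from 1985 CE places the dust horizon in 1985 − 402 = 1583 CE.

1583 CE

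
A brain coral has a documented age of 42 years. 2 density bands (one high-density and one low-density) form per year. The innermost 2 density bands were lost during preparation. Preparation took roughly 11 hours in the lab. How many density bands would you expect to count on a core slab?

42 years at 2 density bands per year gives 42 × 2 = 84 density bands.
Subtracting the 2 density bands not captured gives 84 − 2 = 82 density bands in the record.

82 density bands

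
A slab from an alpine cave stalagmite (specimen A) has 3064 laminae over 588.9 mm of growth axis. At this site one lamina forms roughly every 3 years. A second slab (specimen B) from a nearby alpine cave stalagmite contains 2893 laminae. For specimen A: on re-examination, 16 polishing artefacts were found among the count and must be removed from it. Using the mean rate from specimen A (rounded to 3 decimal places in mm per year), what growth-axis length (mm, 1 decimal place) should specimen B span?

Specimen A: after corrections the count is 3064 − 16 = 3048 laminae.
Specimen A: at 3 years per lamina, 3048 × 3 = 9144 years.
A: 588.9 mm over 9144 years gives 588.9 / 9144 ≈ 0.064 mm/yr.
Specimen B: 2893 laminae at 3 years each span 2893 × 3 = 8679 years. Length of B = 0.064 × 8679 = 555.5 mm.

555.5 mm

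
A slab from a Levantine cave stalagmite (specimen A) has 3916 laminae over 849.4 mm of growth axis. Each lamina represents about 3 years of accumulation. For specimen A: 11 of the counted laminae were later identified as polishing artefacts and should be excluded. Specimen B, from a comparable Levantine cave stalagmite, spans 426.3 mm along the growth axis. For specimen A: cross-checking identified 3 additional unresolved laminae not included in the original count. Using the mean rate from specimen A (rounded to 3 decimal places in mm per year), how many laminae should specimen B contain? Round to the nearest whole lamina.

Specimen A: adjusted count: 3916 − 11 + 3 = 3908 laminae.
Specimen A: multiplying by 3 years per lamina: 3908 × 3 = 11724 years.
A: Mean rate = 849.4 mm / 11724 years ≈ 0.072 mm/year.
B spans 426.3 / 0.072 = 5920.83 years; at 3 years per lamina that is 5920.83 / 3 ≈ 1974 laminae.

1974 laminae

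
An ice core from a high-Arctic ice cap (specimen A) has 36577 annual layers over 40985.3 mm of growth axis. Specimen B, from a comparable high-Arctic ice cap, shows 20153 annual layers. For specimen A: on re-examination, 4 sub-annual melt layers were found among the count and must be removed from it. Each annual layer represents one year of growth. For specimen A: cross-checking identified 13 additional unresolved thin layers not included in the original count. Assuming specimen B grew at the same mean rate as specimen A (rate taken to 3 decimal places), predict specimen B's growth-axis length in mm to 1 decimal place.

22571.4 mm

Specimen A: adjusted count: 36577 − 4 + 13 = 36586 annual layers.
A: Extension rate ≈ 40985.3 / 36586 = 1.120 mm/year.
For B, 1.120 mm/year × 20153 years = 22571.4 mm.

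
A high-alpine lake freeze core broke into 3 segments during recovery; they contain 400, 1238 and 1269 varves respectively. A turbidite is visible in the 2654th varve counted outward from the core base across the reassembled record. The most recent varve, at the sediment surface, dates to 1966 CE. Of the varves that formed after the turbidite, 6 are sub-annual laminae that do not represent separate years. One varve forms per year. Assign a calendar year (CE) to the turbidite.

1719 CE

Total varves = 400 + 1238 + 1269 = 2907.
2907 − 2654 = 253 varves lie beyond the turbidite toward the sediment surface.
253 − 6 false = 247 true varves after the turbidite.
1966 − 247 = 1719 CE.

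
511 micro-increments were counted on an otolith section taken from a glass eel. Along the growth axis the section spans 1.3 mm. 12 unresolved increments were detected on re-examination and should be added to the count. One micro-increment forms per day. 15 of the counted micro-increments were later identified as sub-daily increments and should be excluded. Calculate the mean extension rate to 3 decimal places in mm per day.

Adjusted count: 511 − 15 + 12 = 508 micro-increments.
Extension rate ≈ 1.3 / 508 = 0.003 mm per day.

0.003 mm per day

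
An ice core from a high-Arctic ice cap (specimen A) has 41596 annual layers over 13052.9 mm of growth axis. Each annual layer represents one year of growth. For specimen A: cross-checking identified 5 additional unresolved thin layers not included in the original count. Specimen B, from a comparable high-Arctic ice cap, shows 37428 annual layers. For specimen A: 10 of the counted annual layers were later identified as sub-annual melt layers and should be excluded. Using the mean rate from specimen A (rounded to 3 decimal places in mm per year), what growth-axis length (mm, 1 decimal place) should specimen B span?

Specimen A: true annual layer count = 41596 − 10 + 5 = 41591.
A: Extension rate ≈ 13052.9 / 41591 = 0.314 mm/year.
B's length ≈ 0.314 × 37428 = 11752.4 mm.

11752.4 mm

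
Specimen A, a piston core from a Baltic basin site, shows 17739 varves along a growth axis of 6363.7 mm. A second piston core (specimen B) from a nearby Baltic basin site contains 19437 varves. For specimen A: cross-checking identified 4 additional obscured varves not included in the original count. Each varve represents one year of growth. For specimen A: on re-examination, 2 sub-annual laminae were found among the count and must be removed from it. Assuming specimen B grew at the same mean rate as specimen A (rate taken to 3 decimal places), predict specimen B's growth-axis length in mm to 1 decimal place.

6977.9 mm

Specimen A: adjusted count: 17739 − 2 + 4 = 17741 varves.
A: 6363.7 mm over 17741 years gives 6363.7 / 17741 ≈ 0.359 mm/year.
B's length ≈ 0.359 × 19437 = 6977.9 mm.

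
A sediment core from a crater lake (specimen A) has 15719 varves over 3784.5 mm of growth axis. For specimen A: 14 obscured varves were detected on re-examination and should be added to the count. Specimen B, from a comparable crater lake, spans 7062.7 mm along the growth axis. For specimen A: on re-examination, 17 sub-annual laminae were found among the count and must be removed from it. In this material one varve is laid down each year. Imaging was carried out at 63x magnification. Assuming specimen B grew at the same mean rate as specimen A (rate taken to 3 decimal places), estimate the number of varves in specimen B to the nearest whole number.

29306 varves

Specimen A: adjusted count: 15719 − 17 + 14 = 15716 varves.
A: Mean rate = 3784.5 mm / 15716 years ≈ 0.241 mm per year.
B spans 7062.7 / 0.241 = 29305.81 years ≈ 29306 varves.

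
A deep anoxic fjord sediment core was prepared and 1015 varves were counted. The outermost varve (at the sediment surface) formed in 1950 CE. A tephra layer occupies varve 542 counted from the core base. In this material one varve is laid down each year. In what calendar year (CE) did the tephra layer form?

Between varve 542 and the sediment surface there are 1015 − 542 = 473 varves.
1950 − 473 = 1477 CE.

1477 CE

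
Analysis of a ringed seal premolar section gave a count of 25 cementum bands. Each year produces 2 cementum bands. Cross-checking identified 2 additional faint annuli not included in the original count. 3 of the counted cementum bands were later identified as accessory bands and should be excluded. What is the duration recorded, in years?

12 years

Correcting the raw count gives 25 − 3 + 2 = 24 true cementum bands.
With 2 cementum bands per year, 24 / 2 = 12 years.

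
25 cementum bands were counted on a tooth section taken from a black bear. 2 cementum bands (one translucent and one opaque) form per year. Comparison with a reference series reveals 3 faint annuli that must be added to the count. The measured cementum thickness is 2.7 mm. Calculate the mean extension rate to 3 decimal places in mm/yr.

True cementum band count = 25 + 3 = 28.
Dividing by 2 cementum bands per year: 28 / 2 = 14 years.
2.7 mm over 14 years gives 2.7 / 14 ≈ 0.193 mm/yr.

0.193 mm/yr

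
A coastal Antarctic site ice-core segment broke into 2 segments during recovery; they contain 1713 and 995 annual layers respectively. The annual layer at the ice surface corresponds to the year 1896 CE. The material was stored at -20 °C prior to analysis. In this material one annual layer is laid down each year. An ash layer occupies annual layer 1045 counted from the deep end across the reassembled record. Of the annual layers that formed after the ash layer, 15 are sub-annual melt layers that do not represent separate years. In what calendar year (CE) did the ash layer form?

Total annual layers = 1713 + 995 = 2708.
The ash layer sits at annual layer 1045 from the deep end, so 2708 − 1045 = 1663 annual layers formed after it.
1663 − 15 false = 1648 true annual layers after the ash layer.
Counting back 1648 years from 1896 CE places the ash layer in 1896 − 1648 = 248 CE.

248 CE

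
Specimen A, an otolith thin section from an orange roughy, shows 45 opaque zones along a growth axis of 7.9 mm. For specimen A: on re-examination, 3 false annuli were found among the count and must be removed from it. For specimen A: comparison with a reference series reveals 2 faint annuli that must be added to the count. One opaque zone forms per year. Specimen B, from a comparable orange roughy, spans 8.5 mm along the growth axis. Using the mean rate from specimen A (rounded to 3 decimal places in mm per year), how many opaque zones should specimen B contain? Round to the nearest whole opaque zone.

47 opaque zones

Specimen A: adjusted count: 45 − 3 + 2 = 44 opaque zones.
A: 7.9 mm over 44 years gives 7.9 / 44 ≈ 0.180 mm per year.
For B, 8.5 / 0.180 = 47.22 years ≈ 47 opaque zones.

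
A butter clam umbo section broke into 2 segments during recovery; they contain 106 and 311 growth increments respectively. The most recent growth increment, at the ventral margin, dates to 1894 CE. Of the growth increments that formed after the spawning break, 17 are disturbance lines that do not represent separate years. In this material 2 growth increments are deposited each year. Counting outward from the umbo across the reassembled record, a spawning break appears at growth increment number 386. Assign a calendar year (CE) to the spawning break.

Total growth increments = 106 + 311 = 417.
417 − 386 = 31 growth increments lie beyond the spawning break toward the ventral margin.
Removing the 17 false growth increments leaves 31 − 17 = 14 true growth increments beyond the spawning break.
With 2 growth increments per year, 14 / 2 = 7 years.
1894 − 7 = 1887 CE.

1887 CE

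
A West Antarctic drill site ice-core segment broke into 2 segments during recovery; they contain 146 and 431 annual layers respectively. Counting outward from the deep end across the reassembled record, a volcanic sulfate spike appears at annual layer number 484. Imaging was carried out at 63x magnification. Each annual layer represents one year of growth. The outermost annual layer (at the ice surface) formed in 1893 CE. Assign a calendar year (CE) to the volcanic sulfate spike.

Total annual layers = 146 + 431 = 577.
The volcanic sulfate spike sits at annual layer 484 from the deep end, so 577 − 484 = 93 annual layers formed after it.
1893 − 93 = 1800 CE.

1800 CE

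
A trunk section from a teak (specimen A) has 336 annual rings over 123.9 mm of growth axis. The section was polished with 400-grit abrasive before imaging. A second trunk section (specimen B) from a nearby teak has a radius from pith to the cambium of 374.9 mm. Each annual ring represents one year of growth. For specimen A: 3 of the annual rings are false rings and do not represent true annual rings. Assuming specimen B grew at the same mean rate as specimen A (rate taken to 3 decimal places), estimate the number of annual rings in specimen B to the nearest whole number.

Specimen A: true annual ring count = 336 − 3 = 333.
A: Extension rate ≈ 123.9 / 333 = 0.372 mm per year.
Specimen B: 374.9 mm / 0.372 mm per year = 1007.80 years ≈ 1008 annual rings.

1008 annual rings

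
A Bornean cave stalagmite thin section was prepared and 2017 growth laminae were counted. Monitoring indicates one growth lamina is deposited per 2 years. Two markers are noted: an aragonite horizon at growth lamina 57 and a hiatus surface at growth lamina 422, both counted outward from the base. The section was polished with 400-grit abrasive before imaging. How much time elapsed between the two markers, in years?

730 years

The two markers are separated by 422 − 57 = 365 growth laminae.
Multiplying by 2 years per growth lamina: 365 × 2 = 730 years.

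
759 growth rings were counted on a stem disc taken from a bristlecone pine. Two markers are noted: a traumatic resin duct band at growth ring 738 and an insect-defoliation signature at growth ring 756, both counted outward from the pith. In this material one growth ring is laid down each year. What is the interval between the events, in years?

18 years

Separation: 756 − 738 = 18 growth rings.
At one growth ring per year, 18 years elapsed between them.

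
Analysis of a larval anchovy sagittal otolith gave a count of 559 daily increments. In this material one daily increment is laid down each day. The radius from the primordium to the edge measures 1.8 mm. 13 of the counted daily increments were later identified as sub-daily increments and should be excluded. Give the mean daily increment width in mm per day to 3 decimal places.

After corrections the count is 559 − 13 = 546 daily increments.
Mean rate = 1.8 mm / 546 days ≈ 0.003 mm per day.

0.003 mm per day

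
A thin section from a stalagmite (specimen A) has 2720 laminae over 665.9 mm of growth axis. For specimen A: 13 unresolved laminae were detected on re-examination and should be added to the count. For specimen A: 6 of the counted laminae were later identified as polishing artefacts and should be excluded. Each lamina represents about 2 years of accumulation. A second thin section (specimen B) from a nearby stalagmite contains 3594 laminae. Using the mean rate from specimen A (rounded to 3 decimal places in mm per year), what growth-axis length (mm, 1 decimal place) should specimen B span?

876.9 mm

Specimen A: after corrections the count is 2720 − 6 + 13 = 2727 laminae.
Specimen A: multiplying by 2 years per lamina: 2727 × 2 = 5454 years.
A: 665.9 mm over 5454 years gives 665.9 / 5454 ≈ 0.122 mm per year.
Specimen B: 3594 laminae at 2 years each span 3594 × 2 = 7188 years. For B, 0.122 mm/year × 7188 years = 876.9 mm.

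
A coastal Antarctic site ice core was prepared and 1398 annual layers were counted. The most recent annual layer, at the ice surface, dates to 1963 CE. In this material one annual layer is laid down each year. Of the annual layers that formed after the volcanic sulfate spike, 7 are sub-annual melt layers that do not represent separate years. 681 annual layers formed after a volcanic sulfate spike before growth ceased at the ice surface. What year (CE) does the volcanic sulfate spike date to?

681 annual layers post-date the volcanic sulfate spike.
Excluding 7 false annual layers: 681 − 7 = 674.
1963 − 674 = 1289 CE.

1289 CE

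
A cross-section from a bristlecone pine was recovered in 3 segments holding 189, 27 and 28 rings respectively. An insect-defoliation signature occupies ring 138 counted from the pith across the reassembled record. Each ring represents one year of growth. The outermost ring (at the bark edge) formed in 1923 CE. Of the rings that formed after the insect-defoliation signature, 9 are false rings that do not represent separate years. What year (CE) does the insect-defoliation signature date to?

1826 CE

Total rings = 189 + 27 + 28 = 244.
244 − 138 = 106 rings lie beyond the insect-defoliation signature toward the bark edge.
Removing the 9 false rings leaves 106 − 9 = 97 true rings beyond the insect-defoliation signature.
1923 − 97 = 1826 CE.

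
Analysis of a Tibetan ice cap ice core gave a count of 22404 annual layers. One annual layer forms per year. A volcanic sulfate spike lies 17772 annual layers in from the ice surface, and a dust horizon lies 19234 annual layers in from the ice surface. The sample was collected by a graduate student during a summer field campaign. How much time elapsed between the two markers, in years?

1462 years

The two markers are separated by 19234 − 17772 = 1462 annual layers.
That is 1462 years at one annual layer per year.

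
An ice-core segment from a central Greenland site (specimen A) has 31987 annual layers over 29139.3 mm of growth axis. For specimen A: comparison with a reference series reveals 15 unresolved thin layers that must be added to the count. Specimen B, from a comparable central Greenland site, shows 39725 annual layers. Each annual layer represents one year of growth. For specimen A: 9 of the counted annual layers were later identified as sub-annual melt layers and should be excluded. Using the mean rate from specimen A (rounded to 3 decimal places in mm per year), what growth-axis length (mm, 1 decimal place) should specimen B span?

Specimen A: correcting the raw count gives 31987 − 9 + 15 = 31993 true annual layers.
A: 29139.3 mm over 31993 years gives 29139.3 / 31993 ≈ 0.911 mm/year.
For B, 0.911 mm/year × 39725 years = 36189.5 mm.

36189.5 mm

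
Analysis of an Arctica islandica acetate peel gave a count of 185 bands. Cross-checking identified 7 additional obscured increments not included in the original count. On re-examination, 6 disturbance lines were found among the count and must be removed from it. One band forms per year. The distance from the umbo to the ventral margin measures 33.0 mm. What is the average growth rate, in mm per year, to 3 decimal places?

0.177 mm per year

Correcting the raw count gives 185 − 6 + 7 = 186 true bands.
Extension rate ≈ 33.0 / 186 = 0.177 mm per year.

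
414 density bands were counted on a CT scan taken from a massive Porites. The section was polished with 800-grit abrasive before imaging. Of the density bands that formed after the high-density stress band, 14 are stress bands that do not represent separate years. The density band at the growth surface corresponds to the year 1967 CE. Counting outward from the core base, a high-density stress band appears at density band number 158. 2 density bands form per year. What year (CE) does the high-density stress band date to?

1846 CE

Between density band 158 and the growth surface there are 414 − 158 = 256 density bands.
Removing the 14 false density bands leaves 256 − 14 = 242 true density bands beyond the high-density stress band.
Dividing by 2 density bands per year: 242 / 2 = 121 years.
Counting back 121 years from 1967 CE places the high-density stress band in 1967 − 121 = 1846 CE.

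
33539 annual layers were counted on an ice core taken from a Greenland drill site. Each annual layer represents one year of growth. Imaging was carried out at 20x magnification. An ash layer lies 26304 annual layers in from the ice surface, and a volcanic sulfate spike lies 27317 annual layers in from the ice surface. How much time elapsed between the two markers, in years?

Separation: 27317 − 26304 = 1013 annual layers.
At one annual layer per year, 1013 years elapsed between them.

1013 years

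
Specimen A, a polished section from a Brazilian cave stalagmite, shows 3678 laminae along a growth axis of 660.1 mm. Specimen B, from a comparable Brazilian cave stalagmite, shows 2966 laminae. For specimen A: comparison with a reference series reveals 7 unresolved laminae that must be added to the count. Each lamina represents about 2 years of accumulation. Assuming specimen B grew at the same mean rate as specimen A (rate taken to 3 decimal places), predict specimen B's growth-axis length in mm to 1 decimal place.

Specimen A: true lamina count = 3678 + 7 = 3685.
Specimen A: at 2 years per lamina, 3685 × 2 = 7370 years.
A: Mean rate = 660.1 mm / 7370 years ≈ 0.090 mm/yr.
Specimen B: 2966 laminae at 2 years each span 2966 × 2 = 5932 years. For B, 0.090 mm/year × 5932 years = 533.9 mm.

533.9 mm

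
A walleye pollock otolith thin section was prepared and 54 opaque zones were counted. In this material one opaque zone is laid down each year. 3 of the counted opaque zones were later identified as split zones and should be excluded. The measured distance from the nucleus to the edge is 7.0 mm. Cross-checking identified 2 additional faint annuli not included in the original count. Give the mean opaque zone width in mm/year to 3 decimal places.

0.132 mm/year

True opaque zone count = 54 − 3 + 2 = 53.
Mean rate = 7.0 mm / 53 years ≈ 0.132 mm/year.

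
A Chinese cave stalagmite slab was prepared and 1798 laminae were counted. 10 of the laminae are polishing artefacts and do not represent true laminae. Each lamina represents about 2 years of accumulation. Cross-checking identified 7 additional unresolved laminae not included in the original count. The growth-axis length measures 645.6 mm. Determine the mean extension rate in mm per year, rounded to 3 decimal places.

0.180 mm per year

After corrections the count is 1798 − 10 + 7 = 1795 laminae.
At 2 years per lamina, 1795 × 2 = 3590 years.
Mean rate = 645.6 mm / 3590 years ≈ 0.180 mm per year.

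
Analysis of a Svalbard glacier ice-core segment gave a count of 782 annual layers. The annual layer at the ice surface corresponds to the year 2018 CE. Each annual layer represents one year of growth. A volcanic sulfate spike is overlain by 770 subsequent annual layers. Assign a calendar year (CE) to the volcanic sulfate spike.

1248 CE

770 annual layers formed after the volcanic sulfate spike.
2018 − 770 = 1248 CE.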